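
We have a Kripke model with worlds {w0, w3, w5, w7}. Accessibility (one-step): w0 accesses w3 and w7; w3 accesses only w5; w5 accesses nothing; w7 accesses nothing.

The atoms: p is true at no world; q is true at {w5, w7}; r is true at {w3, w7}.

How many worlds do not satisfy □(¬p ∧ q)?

1

w0: successors {w3, w7}; ¬p ∧ q there: w3:F, w7:T. ✗
w3: successors {w5}; ¬p ∧ q there: w5:T. ✓
w5: no successors, so □(¬p ∧ q) holds vacuously. ✓
w7: no successors, so □(¬p ∧ q) holds vacuously. ✓
Satisfying worlds: {w3, w5, w7}.
So □(¬p ∧ q) fails at the other 1 world.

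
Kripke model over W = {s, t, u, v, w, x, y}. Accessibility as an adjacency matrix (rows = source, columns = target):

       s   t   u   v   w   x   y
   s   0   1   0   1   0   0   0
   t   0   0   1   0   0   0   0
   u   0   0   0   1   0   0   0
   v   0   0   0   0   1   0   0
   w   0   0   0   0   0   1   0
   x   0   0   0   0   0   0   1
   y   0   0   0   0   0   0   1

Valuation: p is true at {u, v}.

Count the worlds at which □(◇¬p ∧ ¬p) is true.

4

s: successors {t, v}; ◇¬p ∧ ¬p there: t:F, v:F. ✗
t: successors {u}; ◇¬p ∧ ¬p there: u:F. ✗
u: successors {v}; ◇¬p ∧ ¬p there: v:F. ✗
v: successors {w}; ◇¬p ∧ ¬p there: w:T. ✓
w: successors {x}; ◇¬p ∧ ¬p there: x:T. ✓
x: successors {y}; ◇¬p ∧ ¬p there: y:T. ✓
y: successors {y}; ◇¬p ∧ ¬p there: y:T. ✓
Satisfying worlds: {v, w, x, y}.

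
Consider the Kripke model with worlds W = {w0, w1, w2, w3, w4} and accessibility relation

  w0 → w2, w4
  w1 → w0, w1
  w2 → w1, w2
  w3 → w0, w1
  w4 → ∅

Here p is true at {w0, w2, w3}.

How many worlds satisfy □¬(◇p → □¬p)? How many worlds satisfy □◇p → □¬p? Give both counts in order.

4 and 2

For □¬(◇p → □¬p):
w0: successors {w2, w4}; ¬(◇p → □¬p) there: w2:T, w4:F. ✗
w1: successors {w0, w1}; ¬(◇p → □¬p) there: w0:T, w1:T. ✓
w2: successors {w1, w2}; ¬(◇p → □¬p) there: w1:T, w2:T. ✓
w3: successors {w0, w1}; ¬(◇p → □¬p) there: w0:T, w1:T. ✓
w4: no successors, so □¬(◇p → □¬p) holds vacuously. ✓
— 4 worlds.
For □◇p → □¬p:
w0: □◇p is F, □¬p is F. ✓
w1: □◇p is T, □¬p is F. ✗
w2: □◇p is T, □¬p is F. ✗
w3: □◇p is T, □¬p is F. ✗
w4: □◇p is T, □¬p is T. ✓
— 2 worlds.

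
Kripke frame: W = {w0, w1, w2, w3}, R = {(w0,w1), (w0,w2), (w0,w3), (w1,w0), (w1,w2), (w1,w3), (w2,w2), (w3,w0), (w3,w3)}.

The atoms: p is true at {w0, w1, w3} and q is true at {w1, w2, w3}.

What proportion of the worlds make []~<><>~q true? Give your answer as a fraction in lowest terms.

1/4

w0: successors {w1, w2, w3}; ~<><>~q there: w1:F, w2:T, w3:F. ✗
w1: successors {w0, w2, w3}; ~<><>~q there: w0:F, w2:T, w3:F. ✗
w2: successors {w2}; ~<><>~q there: w2:T. ✓
w3: successors {w0, w3}; ~<><>~q there: w0:F, w3:F. ✗
That's 1 of 4 worlds, so 1/4.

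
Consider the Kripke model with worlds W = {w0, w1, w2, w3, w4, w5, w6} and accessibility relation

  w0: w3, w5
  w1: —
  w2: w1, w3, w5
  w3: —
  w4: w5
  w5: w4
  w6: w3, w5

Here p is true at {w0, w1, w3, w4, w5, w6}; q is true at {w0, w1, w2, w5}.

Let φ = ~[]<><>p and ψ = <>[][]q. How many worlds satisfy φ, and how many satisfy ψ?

3 and 4

For ~[]<><>p:
w0: []<><>p is F. ✓
w1: []<><>p is T. ✗
w2: []<><>p is F. ✓
w3: []<><>p is T. ✗
w4: []<><>p is T. ✗
w5: []<><>p is T. ✗
w6: []<><>p is F. ✓
— 3 worlds.
For <>[][]q:
w0: successors {w3, w5}; [][]q there: w3:T, w5:T. ✓
w1: no successors, so <>[][]q fails. ✗
w2: successors {w1, w3, w5}; [][]q there: w1:T, w3:T, w5:T. ✓
w3: no successors, so <>[][]q fails. ✗
w4: successors {w5}; [][]q there: w5:T. ✓
w5: successors {w4}; [][]q there: w4:F. ✗
w6: successors {w3, w5}; [][]q there: w3:T, w5:T. ✓
— 4 worlds.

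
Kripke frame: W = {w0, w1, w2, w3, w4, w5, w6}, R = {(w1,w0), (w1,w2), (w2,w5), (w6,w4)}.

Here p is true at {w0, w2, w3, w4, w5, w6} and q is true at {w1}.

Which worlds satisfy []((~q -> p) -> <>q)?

{w0, w3, w4, w5}

w0: no successors, so []((~q -> p) -> <>q) holds vacuously. ✓
w1: successors {w0, w2}; (~q -> p) -> <>q there: w0:F, w2:F. ✗
w2: successors {w5}; (~q -> p) -> <>q there: w5:F. ✗
w3: no successors, so []((~q -> p) -> <>q) holds vacuously. ✓
w4: no successors, so []((~q -> p) -> <>q) holds vacuously. ✓
w5: no successors, so []((~q -> p) -> <>q) holds vacuously. ✓
w6: successors {w4}; (~q -> p) -> <>q there: w4:F. ✗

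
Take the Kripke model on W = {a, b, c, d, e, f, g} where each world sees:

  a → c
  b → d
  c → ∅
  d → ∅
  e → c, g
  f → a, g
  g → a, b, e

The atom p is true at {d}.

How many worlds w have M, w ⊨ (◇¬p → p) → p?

a: ◇¬p → p is F, p is F. ✓
b: ◇¬p → p is T, p is F. ✗
c: ◇¬p → p is T, p is F. ✗
d: ◇¬p → p is T, p is T. ✓
e: ◇¬p → p is F, p is F. ✓
f: ◇¬p → p is F, p is F. ✓
g: ◇¬p → p is F, p is F. ✓
Satisfying worlds: {a, d, e, f, g}.

5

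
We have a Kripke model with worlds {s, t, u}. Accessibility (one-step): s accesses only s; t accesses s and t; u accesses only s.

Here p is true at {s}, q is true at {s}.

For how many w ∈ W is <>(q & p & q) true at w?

s: successors {s}; q & p & q there: s:T. ✓
t: successors {s, t}; q & p & q there: s:T, t:F. ✓
u: successors {s}; q & p & q there: s:T. ✓
Satisfying worlds: {s, t, u}.

3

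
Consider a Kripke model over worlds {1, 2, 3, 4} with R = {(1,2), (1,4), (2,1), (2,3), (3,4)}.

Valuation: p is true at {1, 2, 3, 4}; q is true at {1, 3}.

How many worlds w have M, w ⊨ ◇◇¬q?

1: successors {2, 4}; ◇¬q there: 2:F, 4:F. ✗
2: successors {1, 3}; ◇¬q there: 1:T, 3:T. ✓
3: successors {4}; ◇¬q there: 4:F. ✗
4: no successors, so ◇◇¬q fails. ✗
Satisfying worlds: {2}.

1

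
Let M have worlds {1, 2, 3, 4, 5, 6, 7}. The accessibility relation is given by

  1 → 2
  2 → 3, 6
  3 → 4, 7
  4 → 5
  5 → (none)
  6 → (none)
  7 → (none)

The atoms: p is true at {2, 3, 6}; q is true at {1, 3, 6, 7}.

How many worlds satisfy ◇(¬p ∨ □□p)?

1: successors {2}; ¬p ∨ □□p there: 2:F. ✗
2: successors {3, 6}; ¬p ∨ □□p there: 3:F, 6:T. ✓
3: successors {4, 7}; ¬p ∨ □□p there: 4:T, 7:T. ✓
4: successors {5}; ¬p ∨ □□p there: 5:T. ✓
5: no successors, so ◇(¬p ∨ □□p) fails. ✗
6: no successors, so ◇(¬p ∨ □□p) fails. ✗
7: no successors, so ◇(¬p ∨ □□p) fails. ✗
Satisfying worlds: {2, 3, 4}.

3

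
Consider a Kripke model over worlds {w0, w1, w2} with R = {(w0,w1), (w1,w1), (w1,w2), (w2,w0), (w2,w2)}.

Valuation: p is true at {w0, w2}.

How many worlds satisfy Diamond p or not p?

w0: Diamond p is F, not p is F. ✗
w1: Diamond p is T, not p is T. ✓
w2: Diamond p is T, not p is F. ✓
Satisfying worlds: {w1, w2}.

2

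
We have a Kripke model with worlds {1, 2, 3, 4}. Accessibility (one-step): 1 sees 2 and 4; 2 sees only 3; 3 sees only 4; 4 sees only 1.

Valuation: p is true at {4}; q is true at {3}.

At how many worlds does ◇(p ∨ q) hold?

3

1: successors {2, 4}; p ∨ q there: 2:F, 4:T. ✓
2: successors {3}; p ∨ q there: 3:T. ✓
3: successors {4}; p ∨ q there: 4:T. ✓
4: successors {1}; p ∨ q there: 1:F. ✗
Satisfying worlds: {1, 2, 3}.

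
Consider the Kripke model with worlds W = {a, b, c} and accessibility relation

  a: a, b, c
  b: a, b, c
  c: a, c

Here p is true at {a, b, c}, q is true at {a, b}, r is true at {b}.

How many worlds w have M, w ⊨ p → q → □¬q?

1

a: p is T, q → □¬q is F. ✗
b: p is T, q → □¬q is F. ✗
c: p is T, q → □¬q is T. ✓
Satisfying worlds: {c}.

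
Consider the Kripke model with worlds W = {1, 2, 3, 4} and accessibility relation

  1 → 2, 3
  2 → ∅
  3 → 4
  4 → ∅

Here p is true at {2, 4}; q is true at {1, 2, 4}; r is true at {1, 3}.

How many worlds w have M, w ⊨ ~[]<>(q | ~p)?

2

1: []<>(q | ~p) is F. ✓
2: []<>(q | ~p) is T. ✗
3: []<>(q | ~p) is F. ✓
4: []<>(q | ~p) is T. ✗
Satisfying worlds: {1, 3}.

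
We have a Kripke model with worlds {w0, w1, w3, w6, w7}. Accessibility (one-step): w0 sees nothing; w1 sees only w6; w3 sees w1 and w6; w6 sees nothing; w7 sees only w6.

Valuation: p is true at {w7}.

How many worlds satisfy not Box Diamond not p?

3

w0: Box Diamond not p is T. ✗
w1: Box Diamond not p is F. ✓
w3: Box Diamond not p is F. ✓
w6: Box Diamond not p is T. ✗
w7: Box Diamond not p is F. ✓
Satisfying worlds: {w1, w3, w7}.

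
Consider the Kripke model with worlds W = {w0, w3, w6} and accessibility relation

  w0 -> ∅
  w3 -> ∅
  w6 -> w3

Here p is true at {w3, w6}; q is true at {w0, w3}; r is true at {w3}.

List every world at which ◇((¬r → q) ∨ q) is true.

{w6}

w0: no successors, so ◇((¬r → q) ∨ q) fails. ✗
w3: no successors, so ◇((¬r → q) ∨ q) fails. ✗
w6: successors {w3}; (¬r → q) ∨ q there: w3:T. ✓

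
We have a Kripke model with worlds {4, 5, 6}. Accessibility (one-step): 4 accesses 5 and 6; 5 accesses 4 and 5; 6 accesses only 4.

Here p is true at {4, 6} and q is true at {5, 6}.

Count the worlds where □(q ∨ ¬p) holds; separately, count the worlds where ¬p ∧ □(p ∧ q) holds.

1 and 0

For □(q ∨ ¬p):
4: successors {5, 6}; q ∨ ¬p there: 5:T, 6:T. ✓
5: successors {4, 5}; q ∨ ¬p there: 4:F, 5:T. ✗
6: successors {4}; q ∨ ¬p there: 4:F. ✗
— 1 world.
For ¬p ∧ □(p ∧ q):
4: ¬p is F, □(p ∧ q) is F. ✗
5: ¬p is T, □(p ∧ q) is F. ✗
6: ¬p is F, □(p ∧ q) is F. ✗
— 0 worlds.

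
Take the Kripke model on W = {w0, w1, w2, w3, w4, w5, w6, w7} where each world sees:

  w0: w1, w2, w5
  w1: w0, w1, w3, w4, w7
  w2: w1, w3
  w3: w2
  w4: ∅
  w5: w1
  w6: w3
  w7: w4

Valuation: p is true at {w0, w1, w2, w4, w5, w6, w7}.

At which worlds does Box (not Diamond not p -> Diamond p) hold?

{w0, w2, w3, w4, w5, w6}

w0: successors {w1, w2, w5}; not Diamond not p -> Diamond p there: w1:T, w2:T, w5:T. ✓
w1: successors {w0, w1, w3, w4, w7}; not Diamond not p -> Diamond p there: w0:T, w1:T, w3:T, w4:F, w7:T. ✗
w2: successors {w1, w3}; not Diamond not p -> Diamond p there: w1:T, w3:T. ✓
w3: successors {w2}; not Diamond not p -> Diamond p there: w2:T. ✓
w4: no successors, so Box (not Diamond not p -> Diamond p) holds vacuously. ✓
w5: successors {w1}; not Diamond not p -> Diamond p there: w1:T. ✓
w6: successors {w3}; not Diamond not p -> Diamond p there: w3:T. ✓
w7: successors {w4}; not Diamond not p -> Diamond p there: w4:F. ✗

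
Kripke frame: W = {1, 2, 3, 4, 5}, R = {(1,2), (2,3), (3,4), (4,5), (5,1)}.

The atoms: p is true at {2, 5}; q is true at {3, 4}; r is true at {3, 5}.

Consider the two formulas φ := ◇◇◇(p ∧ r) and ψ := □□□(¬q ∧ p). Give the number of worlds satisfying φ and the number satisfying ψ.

For ◇◇◇(p ∧ r):
1: successors {2}; ◇◇(p ∧ r) there: 2:F. ✗
2: successors {3}; ◇◇(p ∧ r) there: 3:T. ✓
3: successors {4}; ◇◇(p ∧ r) there: 4:F. ✗
4: successors {5}; ◇◇(p ∧ r) there: 5:F. ✗
5: successors {1}; ◇◇(p ∧ r) there: 1:F. ✗
— 1 world.
For □□□(¬q ∧ p):
1: successors {2}; □□(¬q ∧ p) there: 2:F. ✗
2: successors {3}; □□(¬q ∧ p) there: 3:T. ✓
3: successors {4}; □□(¬q ∧ p) there: 4:F. ✗
4: successors {5}; □□(¬q ∧ p) there: 5:T. ✓
5: successors {1}; □□(¬q ∧ p) there: 1:F. ✗
— 2 worlds.

1 and 2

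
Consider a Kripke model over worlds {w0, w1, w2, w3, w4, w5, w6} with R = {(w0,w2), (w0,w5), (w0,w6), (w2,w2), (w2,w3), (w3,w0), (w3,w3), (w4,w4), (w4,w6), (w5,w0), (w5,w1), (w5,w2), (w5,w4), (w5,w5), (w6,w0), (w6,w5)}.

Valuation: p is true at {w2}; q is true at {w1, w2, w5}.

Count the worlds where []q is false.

6

w0: successors {w2, w5, w6}; q there: w2:T, w5:T, w6:F. ✗
w1: no successors, so []q holds vacuously. ✓
w2: successors {w2, w3}; q there: w2:T, w3:F. ✗
w3: successors {w0, w3}; q there: w0:F, w3:F. ✗
w4: successors {w4, w6}; q there: w4:F, w6:F. ✗
w5: successors {w0, w1, w2, w4, w5}; q there: w0:F, w1:T, w2:T, w4:F, w5:T. ✗
w6: successors {w0, w5}; q there: w0:F, w5:T. ✗
Satisfying worlds: {w1}.
So []q fails at the other 6 worlds.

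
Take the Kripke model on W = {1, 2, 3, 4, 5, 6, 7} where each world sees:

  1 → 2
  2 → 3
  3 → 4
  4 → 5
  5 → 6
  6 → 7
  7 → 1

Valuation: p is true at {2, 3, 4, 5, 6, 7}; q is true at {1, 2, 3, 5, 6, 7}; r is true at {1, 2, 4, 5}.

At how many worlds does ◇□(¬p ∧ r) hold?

1: successors {2}; □(¬p ∧ r) there: 2:F. ✗
2: successors {3}; □(¬p ∧ r) there: 3:F. ✗
3: successors {4}; □(¬p ∧ r) there: 4:F. ✗
4: successors {5}; □(¬p ∧ r) there: 5:F. ✗
5: successors {6}; □(¬p ∧ r) there: 6:F. ✗
6: successors {7}; □(¬p ∧ r) there: 7:T. ✓
7: successors {1}; □(¬p ∧ r) there: 1:F. ✗
Satisfying worlds: {6}.

1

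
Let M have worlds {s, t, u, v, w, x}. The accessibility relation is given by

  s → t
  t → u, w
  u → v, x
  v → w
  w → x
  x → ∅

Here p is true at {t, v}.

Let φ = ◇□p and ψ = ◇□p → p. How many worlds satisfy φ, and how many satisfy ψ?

2 and 4

For ◇□p:
s: successors {t}; □p there: t:F. ✗
t: successors {u, w}; □p there: u:F, w:F. ✗
u: successors {v, x}; □p there: v:F, x:T. ✓
v: successors {w}; □p there: w:F. ✗
w: successors {x}; □p there: x:T. ✓
x: no successors, so ◇□p fails. ✗
— 2 worlds.
For ◇□p → p:
s: ◇□p is F, p is F. ✓
t: ◇□p is F, p is T. ✓
u: ◇□p is T, p is F. ✗
v: ◇□p is F, p is T. ✓
w: ◇□p is T, p is F. ✗
x: ◇□p is F, p is F. ✓
— 4 worlds.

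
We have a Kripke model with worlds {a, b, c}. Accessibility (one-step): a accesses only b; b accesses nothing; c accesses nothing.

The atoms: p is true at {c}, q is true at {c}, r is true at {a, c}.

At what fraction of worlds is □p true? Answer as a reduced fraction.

a: successors {b}; p there: b:F. ✗
b: no successors, so □p holds vacuously. ✓
c: no successors, so □p holds vacuously. ✓
That's 2 of 3 worlds, so 2/3.

2/3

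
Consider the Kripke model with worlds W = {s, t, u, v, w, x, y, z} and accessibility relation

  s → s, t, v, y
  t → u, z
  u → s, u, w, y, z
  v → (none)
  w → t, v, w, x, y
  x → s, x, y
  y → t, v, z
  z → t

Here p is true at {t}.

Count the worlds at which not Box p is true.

s: Box p is F. ✓
t: Box p is F. ✓
u: Box p is F. ✓
v: Box p is T. ✗
w: Box p is F. ✓
x: Box p is F. ✓
y: Box p is F. ✓
z: Box p is T. ✗
Satisfying worlds: {s, t, u, w, x, y}.

6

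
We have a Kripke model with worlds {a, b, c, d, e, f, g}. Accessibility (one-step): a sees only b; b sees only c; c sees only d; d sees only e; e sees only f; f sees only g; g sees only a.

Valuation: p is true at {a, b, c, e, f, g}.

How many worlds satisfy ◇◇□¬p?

a: successors {b}; ◇□¬p there: b:T. ✓
b: successors {c}; ◇□¬p there: c:F. ✗
c: successors {d}; ◇□¬p there: d:F. ✗
d: successors {e}; ◇□¬p there: e:F. ✗
e: successors {f}; ◇□¬p there: f:F. ✗
f: successors {g}; ◇□¬p there: g:F. ✗
g: successors {a}; ◇□¬p there: a:F. ✗
Satisfying worlds: {a}.

1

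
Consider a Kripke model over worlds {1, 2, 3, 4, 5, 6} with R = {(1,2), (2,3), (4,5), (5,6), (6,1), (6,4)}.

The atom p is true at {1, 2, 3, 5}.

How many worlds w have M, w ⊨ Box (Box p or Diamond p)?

1: successors {2}; Box p or Diamond p there: 2:T. ✓
2: successors {3}; Box p or Diamond p there: 3:T. ✓
3: no successors, so Box (Box p or Diamond p) holds vacuously. ✓
4: successors {5}; Box p or Diamond p there: 5:F. ✗
5: successors {6}; Box p or Diamond p there: 6:T. ✓
6: successors {1, 4}; Box p or Diamond p there: 1:T, 4:T. ✓
Satisfying worlds: {1, 2, 3, 5, 6}.

5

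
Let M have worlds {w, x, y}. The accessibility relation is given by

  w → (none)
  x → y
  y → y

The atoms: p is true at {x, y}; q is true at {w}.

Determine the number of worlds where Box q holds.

w: no successors, so Box q holds vacuously. ✓
x: successors {y}; q there: y:F. ✗
y: successors {y}; q there: y:F. ✗
Satisfying worlds: {w}.

1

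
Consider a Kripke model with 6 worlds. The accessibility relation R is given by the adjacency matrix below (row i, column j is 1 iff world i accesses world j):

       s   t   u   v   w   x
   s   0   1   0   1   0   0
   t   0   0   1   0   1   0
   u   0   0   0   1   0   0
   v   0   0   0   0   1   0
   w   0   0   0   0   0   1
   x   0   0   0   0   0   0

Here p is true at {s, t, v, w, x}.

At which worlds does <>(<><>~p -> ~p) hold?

s: successors {t, v}; <><>~p -> ~p there: t:T, v:T. ✓
t: successors {u, w}; <><>~p -> ~p there: u:T, w:T. ✓
u: successors {v}; <><>~p -> ~p there: v:T. ✓
v: successors {w}; <><>~p -> ~p there: w:T. ✓
w: successors {x}; <><>~p -> ~p there: x:T. ✓
x: no successors, so <>(<><>~p -> ~p) fails. ✗

{s, t, u, v, w}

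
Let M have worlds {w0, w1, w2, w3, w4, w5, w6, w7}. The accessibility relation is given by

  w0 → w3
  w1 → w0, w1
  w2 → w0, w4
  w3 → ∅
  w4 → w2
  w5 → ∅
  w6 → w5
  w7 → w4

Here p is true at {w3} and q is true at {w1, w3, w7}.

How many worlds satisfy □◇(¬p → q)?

3

w0: successors {w3}; ◇(¬p → q) there: w3:F. ✗
w1: successors {w0, w1}; ◇(¬p → q) there: w0:T, w1:T. ✓
w2: successors {w0, w4}; ◇(¬p → q) there: w0:T, w4:F. ✗
w3: no successors, so □◇(¬p → q) holds vacuously. ✓
w4: successors {w2}; ◇(¬p → q) there: w2:F. ✗
w5: no successors, so □◇(¬p → q) holds vacuously. ✓
w6: successors {w5}; ◇(¬p → q) there: w5:F. ✗
w7: successors {w4}; ◇(¬p → q) there: w4:F. ✗
Satisfying worlds: {w1, w3, w5}.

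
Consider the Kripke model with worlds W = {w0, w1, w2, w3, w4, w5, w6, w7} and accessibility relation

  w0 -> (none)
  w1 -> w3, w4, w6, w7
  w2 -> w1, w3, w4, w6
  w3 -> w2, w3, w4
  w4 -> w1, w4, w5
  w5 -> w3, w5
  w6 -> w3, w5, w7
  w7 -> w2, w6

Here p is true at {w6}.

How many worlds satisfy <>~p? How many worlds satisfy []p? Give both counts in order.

For <>~p:
w0: no successors, so <>~p fails. ✗
w1: successors {w3, w4, w6, w7}; ~p there: w3:T, w4:T, w6:F, w7:T. ✓
w2: successors {w1, w3, w4, w6}; ~p there: w1:T, w3:T, w4:T, w6:F. ✓
w3: successors {w2, w3, w4}; ~p there: w2:T, w3:T, w4:T. ✓
w4: successors {w1, w4, w5}; ~p there: w1:T, w4:T, w5:T. ✓
w5: successors {w3, w5}; ~p there: w3:T, w5:T. ✓
w6: successors {w3, w5, w7}; ~p there: w3:T, w5:T, w7:T. ✓
w7: successors {w2, w6}; ~p there: w2:T, w6:F. ✓
— 7 worlds.
For []p:
w0: no successors, so []p holds vacuously. ✓
w1: successors {w3, w4, w6, w7}; p there: w3:F, w4:F, w6:T, w7:F. ✗
w2: successors {w1, w3, w4, w6}; p there: w1:F, w3:F, w4:F, w6:T. ✗
w3: successors {w2, w3, w4}; p there: w2:F, w3:F, w4:F. ✗
w4: successors {w1, w4, w5}; p there: w1:F, w4:F, w5:F. ✗
w5: successors {w3, w5}; p there: w3:F, w5:F. ✗
w6: successors {w3, w5, w7}; p there: w3:F, w5:F, w7:F. ✗
w7: successors {w2, w6}; p there: w2:F, w6:T. ✗
— 1 world.

7 and 1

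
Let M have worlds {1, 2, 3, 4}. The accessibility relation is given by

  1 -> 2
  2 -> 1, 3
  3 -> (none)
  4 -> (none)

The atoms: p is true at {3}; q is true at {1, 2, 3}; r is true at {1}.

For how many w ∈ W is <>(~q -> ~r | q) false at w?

1: successors {2}; ~q -> ~r | q there: 2:T. ✓
2: successors {1, 3}; ~q -> ~r | q there: 1:T, 3:T. ✓
3: no successors, so <>(~q -> ~r | q) fails. ✗
4: no successors, so <>(~q -> ~r | q) fails. ✗
Satisfying worlds: {1, 2}.
So <>(~q -> ~r | q) fails at the other 2 worlds.

2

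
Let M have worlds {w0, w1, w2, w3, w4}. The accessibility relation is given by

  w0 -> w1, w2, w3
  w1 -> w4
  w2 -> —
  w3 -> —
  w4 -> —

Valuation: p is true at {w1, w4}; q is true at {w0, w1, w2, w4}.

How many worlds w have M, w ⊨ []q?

w0: successors {w1, w2, w3}; q there: w1:T, w2:T, w3:F. ✗
w1: successors {w4}; q there: w4:T. ✓
w2: no successors, so []q holds vacuously. ✓
w3: no successors, so []q holds vacuously. ✓
w4: no successors, so []q holds vacuously. ✓
Satisfying worlds: {w1, w2, w3, w4}.

4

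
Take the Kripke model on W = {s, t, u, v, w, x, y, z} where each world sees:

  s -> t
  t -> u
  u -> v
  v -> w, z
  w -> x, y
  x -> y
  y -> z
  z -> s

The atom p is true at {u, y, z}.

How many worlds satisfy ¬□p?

s: □p is F. ✓
t: □p is T. ✗
u: □p is F. ✓
v: □p is F. ✓
w: □p is F. ✓
x: □p is T. ✗
y: □p is T. ✗
z: □p is F. ✓
Satisfying worlds: {s, u, v, w, z}.

5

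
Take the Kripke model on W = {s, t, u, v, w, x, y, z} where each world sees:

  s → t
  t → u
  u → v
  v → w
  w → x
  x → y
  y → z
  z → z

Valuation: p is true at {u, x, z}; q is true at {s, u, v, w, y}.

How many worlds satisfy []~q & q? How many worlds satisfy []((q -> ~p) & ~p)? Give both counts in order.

For []~q & q:
s: []~q is T, q is T. ✓
t: []~q is F, q is F. ✗
u: []~q is F, q is T. ✗
v: []~q is F, q is T. ✗
w: []~q is T, q is T. ✓
x: []~q is F, q is F. ✗
y: []~q is T, q is T. ✓
z: []~q is T, q is F. ✗
— 3 worlds.
For []((q -> ~p) & ~p):
s: successors {t}; (q -> ~p) & ~p there: t:T. ✓
t: successors {u}; (q -> ~p) & ~p there: u:F. ✗
u: successors {v}; (q -> ~p) & ~p there: v:T. ✓
v: successors {w}; (q -> ~p) & ~p there: w:T. ✓
w: successors {x}; (q -> ~p) & ~p there: x:F. ✗
x: successors {y}; (q -> ~p) & ~p there: y:T. ✓
y: successors {z}; (q -> ~p) & ~p there: z:F. ✗
z: successors {z}; (q -> ~p) & ~p there: z:F. ✗
— 4 worlds.

3 and 4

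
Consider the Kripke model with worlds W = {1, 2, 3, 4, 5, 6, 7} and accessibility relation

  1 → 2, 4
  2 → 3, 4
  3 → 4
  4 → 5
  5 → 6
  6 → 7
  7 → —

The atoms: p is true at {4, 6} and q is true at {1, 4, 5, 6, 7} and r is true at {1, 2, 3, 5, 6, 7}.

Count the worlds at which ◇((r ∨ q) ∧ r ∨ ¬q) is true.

5

1: successors {2, 4}; (r ∨ q) ∧ r ∨ ¬q there: 2:T, 4:F. ✓
2: successors {3, 4}; (r ∨ q) ∧ r ∨ ¬q there: 3:T, 4:F. ✓
3: successors {4}; (r ∨ q) ∧ r ∨ ¬q there: 4:F. ✗
4: successors {5}; (r ∨ q) ∧ r ∨ ¬q there: 5:T. ✓
5: successors {6}; (r ∨ q) ∧ r ∨ ¬q there: 6:T. ✓
6: successors {7}; (r ∨ q) ∧ r ∨ ¬q there: 7:T. ✓
7: no successors, so ◇((r ∨ q) ∧ r ∨ ¬q) fails. ✗
Satisfying worlds: {1, 2, 4, 5, 6}.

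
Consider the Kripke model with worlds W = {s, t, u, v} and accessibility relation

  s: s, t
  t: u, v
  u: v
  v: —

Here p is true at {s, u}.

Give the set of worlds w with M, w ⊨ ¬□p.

{s, t, u}

s: □p is F. ✓
t: □p is F. ✓
u: □p is F. ✓
v: □p is T. ✗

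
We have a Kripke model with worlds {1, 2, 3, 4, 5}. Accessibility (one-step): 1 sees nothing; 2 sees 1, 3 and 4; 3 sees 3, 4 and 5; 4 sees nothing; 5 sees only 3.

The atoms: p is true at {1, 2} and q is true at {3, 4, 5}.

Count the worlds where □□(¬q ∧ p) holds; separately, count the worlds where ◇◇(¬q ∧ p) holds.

For □□(¬q ∧ p):
1: no successors, so □□(¬q ∧ p) holds vacuously. ✓
2: successors {1, 3, 4}; □(¬q ∧ p) there: 1:T, 3:F, 4:T. ✗
3: successors {3, 4, 5}; □(¬q ∧ p) there: 3:F, 4:T, 5:F. ✗
4: no successors, so □□(¬q ∧ p) holds vacuously. ✓
5: successors {3}; □(¬q ∧ p) there: 3:F. ✗
— 2 worlds.
For ◇◇(¬q ∧ p):
1: no successors, so ◇◇(¬q ∧ p) fails. ✗
2: successors {1, 3, 4}; ◇(¬q ∧ p) there: 1:F, 3:F, 4:F. ✗
3: successors {3, 4, 5}; ◇(¬q ∧ p) there: 3:F, 4:F, 5:F. ✗
4: no successors, so ◇◇(¬q ∧ p) fails. ✗
5: successors {3}; ◇(¬q ∧ p) there: 3:F. ✗
— 0 worlds.

2 and 0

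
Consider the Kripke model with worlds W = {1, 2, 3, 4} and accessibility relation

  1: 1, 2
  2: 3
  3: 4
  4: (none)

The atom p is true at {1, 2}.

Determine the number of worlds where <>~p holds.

2

1: successors {1, 2}; ~p there: 1:F, 2:F. ✗
2: successors {3}; ~p there: 3:T. ✓
3: successors {4}; ~p there: 4:T. ✓
4: no successors, so <>~p fails. ✗
Satisfying worlds: {2, 3}.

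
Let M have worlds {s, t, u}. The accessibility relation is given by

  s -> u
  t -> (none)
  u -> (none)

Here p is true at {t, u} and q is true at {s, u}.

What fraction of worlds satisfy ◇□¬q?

s: successors {u}; □¬q there: u:T. ✓
t: no successors, so ◇□¬q fails. ✗
u: no successors, so ◇□¬q fails. ✗
That's 1 of 3 worlds, so 1/3.

1/3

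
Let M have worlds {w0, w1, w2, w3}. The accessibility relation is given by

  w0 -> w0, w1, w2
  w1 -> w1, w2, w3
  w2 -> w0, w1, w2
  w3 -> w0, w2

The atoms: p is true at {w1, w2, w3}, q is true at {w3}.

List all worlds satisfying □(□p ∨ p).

w0: successors {w0, w1, w2}; □p ∨ p there: w0:F, w1:T, w2:T. ✗
w1: successors {w1, w2, w3}; □p ∨ p there: w1:T, w2:T, w3:T. ✓
w2: successors {w0, w1, w2}; □p ∨ p there: w0:F, w1:T, w2:T. ✗
w3: successors {w0, w2}; □p ∨ p there: w0:F, w2:T. ✗

{w1}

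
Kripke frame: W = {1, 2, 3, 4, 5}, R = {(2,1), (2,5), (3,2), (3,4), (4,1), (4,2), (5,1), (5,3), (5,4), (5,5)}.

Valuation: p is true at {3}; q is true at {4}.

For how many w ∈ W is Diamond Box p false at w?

1: no successors, so Diamond Box p fails. ✗
2: successors {1, 5}; Box p there: 1:T, 5:F. ✓
3: successors {2, 4}; Box p there: 2:F, 4:F. ✗
4: successors {1, 2}; Box p there: 1:T, 2:F. ✓
5: successors {1, 3, 4, 5}; Box p there: 1:T, 3:F, 4:F, 5:F. ✓
Satisfying worlds: {2, 4, 5}.
So Diamond Box p fails at the other 2 worlds.

2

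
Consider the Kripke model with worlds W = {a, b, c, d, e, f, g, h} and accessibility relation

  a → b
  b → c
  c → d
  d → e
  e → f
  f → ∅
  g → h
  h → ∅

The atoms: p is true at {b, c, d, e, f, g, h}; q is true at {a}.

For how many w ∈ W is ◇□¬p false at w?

6

a: successors {b}; □¬p there: b:F. ✗
b: successors {c}; □¬p there: c:F. ✗
c: successors {d}; □¬p there: d:F. ✗
d: successors {e}; □¬p there: e:F. ✗
e: successors {f}; □¬p there: f:T. ✓
f: no successors, so ◇□¬p fails. ✗
g: successors {h}; □¬p there: h:T. ✓
h: no successors, so ◇□¬p fails. ✗
Satisfying worlds: {e, g}.
So ◇□¬p fails at the other 6 worlds.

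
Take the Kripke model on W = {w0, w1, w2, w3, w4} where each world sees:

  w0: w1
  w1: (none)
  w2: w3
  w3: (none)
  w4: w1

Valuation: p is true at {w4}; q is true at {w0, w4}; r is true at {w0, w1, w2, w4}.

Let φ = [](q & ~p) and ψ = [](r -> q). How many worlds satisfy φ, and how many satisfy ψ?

For [](q & ~p):
w0: successors {w1}; q & ~p there: w1:F. ✗
w1: no successors, so [](q & ~p) holds vacuously. ✓
w2: successors {w3}; q & ~p there: w3:F. ✗
w3: no successors, so [](q & ~p) holds vacuously. ✓
w4: successors {w1}; q & ~p there: w1:F. ✗
— 2 worlds.
For [](r -> q):
w0: successors {w1}; r -> q there: w1:F. ✗
w1: no successors, so [](r -> q) holds vacuously. ✓
w2: successors {w3}; r -> q there: w3:T. ✓
w3: no successors, so [](r -> q) holds vacuously. ✓
w4: successors {w1}; r -> q there: w1:F. ✗
— 3 worlds.

2 and 3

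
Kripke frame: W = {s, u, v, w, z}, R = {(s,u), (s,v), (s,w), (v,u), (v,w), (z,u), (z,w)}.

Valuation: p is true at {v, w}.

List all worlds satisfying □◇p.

s: successors {u, v, w}; ◇p there: u:F, v:T, w:F. ✗
u: no successors, so □◇p holds vacuously. ✓
v: successors {u, w}; ◇p there: u:F, w:F. ✗
w: no successors, so □◇p holds vacuously. ✓
z: successors {u, w}; ◇p there: u:F, w:F. ✗

{u, w}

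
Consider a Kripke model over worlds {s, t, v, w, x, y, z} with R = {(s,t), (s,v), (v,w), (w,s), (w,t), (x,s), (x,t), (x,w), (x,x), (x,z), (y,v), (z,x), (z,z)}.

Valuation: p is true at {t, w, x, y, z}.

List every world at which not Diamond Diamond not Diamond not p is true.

s: Diamond Diamond not Diamond not p is F. ✓
t: Diamond Diamond not Diamond not p is F. ✓
v: Diamond Diamond not Diamond not p is T. ✗
w: Diamond Diamond not Diamond not p is T. ✗
x: Diamond Diamond not Diamond not p is T. ✗
y: Diamond Diamond not Diamond not p is F. ✓
z: Diamond Diamond not Diamond not p is T. ✗

{s, t, y}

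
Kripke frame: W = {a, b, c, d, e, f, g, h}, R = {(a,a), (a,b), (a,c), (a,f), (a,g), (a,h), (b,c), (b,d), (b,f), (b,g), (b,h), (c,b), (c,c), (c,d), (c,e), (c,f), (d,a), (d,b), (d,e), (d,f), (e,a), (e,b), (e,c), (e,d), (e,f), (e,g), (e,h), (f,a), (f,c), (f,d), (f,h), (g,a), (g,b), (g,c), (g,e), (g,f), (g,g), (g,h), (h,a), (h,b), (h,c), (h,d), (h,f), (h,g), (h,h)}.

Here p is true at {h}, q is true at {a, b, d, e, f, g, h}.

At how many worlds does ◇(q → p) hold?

a: successors {a, b, c, f, g, h}; q → p there: a:F, b:F, c:T, f:F, g:F, h:T. ✓
b: successors {c, d, f, g, h}; q → p there: c:T, d:F, f:F, g:F, h:T. ✓
c: successors {b, c, d, e, f}; q → p there: b:F, c:T, d:F, e:F, f:F. ✓
d: successors {a, b, e, f}; q → p there: a:F, b:F, e:F, f:F. ✗
e: successors {a, b, c, d, f, g, h}; q → p there: a:F, b:F, c:T, d:F, f:F, g:F, h:T. ✓
f: successors {a, c, d, h}; q → p there: a:F, c:T, d:F, h:T. ✓
g: successors {a, b, c, e, f, g, h}; q → p there: a:F, b:F, c:T, e:F, f:F, g:F, h:T. ✓
h: successors {a, b, c, d, f, g, h}; q → p there: a:F, b:F, c:T, d:F, f:F, g:F, h:T. ✓
Satisfying worlds: {a, b, c, e, f, g, h}.

7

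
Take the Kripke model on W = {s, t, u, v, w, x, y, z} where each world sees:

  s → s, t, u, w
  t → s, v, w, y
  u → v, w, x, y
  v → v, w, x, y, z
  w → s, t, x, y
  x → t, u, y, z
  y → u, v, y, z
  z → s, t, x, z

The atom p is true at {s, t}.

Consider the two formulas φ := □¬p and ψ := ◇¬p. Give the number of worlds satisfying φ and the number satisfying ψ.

For □¬p:
s: successors {s, t, u, w}; ¬p there: s:F, t:F, u:T, w:T. ✗
t: successors {s, v, w, y}; ¬p there: s:F, v:T, w:T, y:T. ✗
u: successors {v, w, x, y}; ¬p there: v:T, w:T, x:T, y:T. ✓
v: successors {v, w, x, y, z}; ¬p there: v:T, w:T, x:T, y:T, z:T. ✓
w: successors {s, t, x, y}; ¬p there: s:F, t:F, x:T, y:T. ✗
x: successors {t, u, y, z}; ¬p there: t:F, u:T, y:T, z:T. ✗
y: successors {u, v, y, z}; ¬p there: u:T, v:T, y:T, z:T. ✓
z: successors {s, t, x, z}; ¬p there: s:F, t:F, x:T, z:T. ✗
— 3 worlds.
For ◇¬p:
s: successors {s, t, u, w}; ¬p there: s:F, t:F, u:T, w:T. ✓
t: successors {s, v, w, y}; ¬p there: s:F, v:T, w:T, y:T. ✓
u: successors {v, w, x, y}; ¬p there: v:T, w:T, x:T, y:T. ✓
v: successors {v, w, x, y, z}; ¬p there: v:T, w:T, x:T, y:T, z:T. ✓
w: successors {s, t, x, y}; ¬p there: s:F, t:F, x:T, y:T. ✓
x: successors {t, u, y, z}; ¬p there: t:F, u:T, y:T, z:T. ✓
y: successors {u, v, y, z}; ¬p there: u:T, v:T, y:T, z:T. ✓
z: successors {s, t, x, z}; ¬p there: s:F, t:F, x:T, z:T. ✓
— 8 worlds.

3 and 8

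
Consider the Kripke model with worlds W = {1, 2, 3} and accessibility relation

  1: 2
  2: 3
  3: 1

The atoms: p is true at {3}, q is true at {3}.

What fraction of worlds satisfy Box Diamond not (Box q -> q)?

1: successors {2}; Diamond not (Box q -> q) there: 2:F. ✗
2: successors {3}; Diamond not (Box q -> q) there: 3:F. ✗
3: successors {1}; Diamond not (Box q -> q) there: 1:T. ✓
That's 1 of 3 worlds, so 1/3.

1/3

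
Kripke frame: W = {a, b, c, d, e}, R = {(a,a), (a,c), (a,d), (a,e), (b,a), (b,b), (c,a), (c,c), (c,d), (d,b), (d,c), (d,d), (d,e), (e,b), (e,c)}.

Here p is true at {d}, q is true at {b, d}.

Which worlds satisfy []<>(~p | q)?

{a, b, c, d, e}

a: successors {a, c, d, e}; <>(~p | q) there: a:T, c:T, d:T, e:T. ✓
b: successors {a, b}; <>(~p | q) there: a:T, b:T. ✓
c: successors {a, c, d}; <>(~p | q) there: a:T, c:T, d:T. ✓
d: successors {b, c, d, e}; <>(~p | q) there: b:T, c:T, d:T, e:T. ✓
e: successors {b, c}; <>(~p | q) there: b:T, c:T. ✓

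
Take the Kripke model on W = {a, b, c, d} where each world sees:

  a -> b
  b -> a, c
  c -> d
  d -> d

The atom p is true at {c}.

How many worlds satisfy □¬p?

a: successors {b}; ¬p there: b:T. ✓
b: successors {a, c}; ¬p there: a:T, c:F. ✗
c: successors {d}; ¬p there: d:T. ✓
d: successors {d}; ¬p there: d:T. ✓
Satisfying worlds: {a, c, d}.

3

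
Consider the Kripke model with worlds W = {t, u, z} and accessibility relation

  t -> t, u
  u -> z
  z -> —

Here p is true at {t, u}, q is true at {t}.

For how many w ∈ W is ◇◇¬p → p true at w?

t: ◇◇¬p is T, p is T. ✓
u: ◇◇¬p is F, p is T. ✓
z: ◇◇¬p is F, p is F. ✓
Satisfying worlds: {t, u, z}.

3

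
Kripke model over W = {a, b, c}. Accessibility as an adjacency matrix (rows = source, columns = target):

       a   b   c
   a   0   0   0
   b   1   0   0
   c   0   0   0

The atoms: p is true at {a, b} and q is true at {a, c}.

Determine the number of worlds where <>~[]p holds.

0

a: no successors, so <>~[]p fails. ✗
b: successors {a}; ~[]p there: a:F. ✗
c: no successors, so <>~[]p fails. ✗
Satisfying worlds: ∅.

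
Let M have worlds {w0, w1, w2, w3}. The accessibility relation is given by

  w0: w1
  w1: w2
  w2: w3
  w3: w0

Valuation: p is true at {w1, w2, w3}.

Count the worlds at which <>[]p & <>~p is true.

w0: <>[]p is T, <>~p is F. ✗
w1: <>[]p is T, <>~p is F. ✗
w2: <>[]p is F, <>~p is F. ✗
w3: <>[]p is T, <>~p is T. ✓
Satisfying worlds: {w3}.

1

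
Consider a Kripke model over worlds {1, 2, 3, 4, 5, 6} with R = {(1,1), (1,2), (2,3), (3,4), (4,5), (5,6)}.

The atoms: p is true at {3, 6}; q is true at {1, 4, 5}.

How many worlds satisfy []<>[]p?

1: successors {1, 2}; <>[]p there: 1:T, 2:F. ✗
2: successors {3}; <>[]p there: 3:F. ✗
3: successors {4}; <>[]p there: 4:T. ✓
4: successors {5}; <>[]p there: 5:T. ✓
5: successors {6}; <>[]p there: 6:F. ✗
6: no successors, so []<>[]p holds vacuously. ✓
Satisfying worlds: {3, 4, 6}.

3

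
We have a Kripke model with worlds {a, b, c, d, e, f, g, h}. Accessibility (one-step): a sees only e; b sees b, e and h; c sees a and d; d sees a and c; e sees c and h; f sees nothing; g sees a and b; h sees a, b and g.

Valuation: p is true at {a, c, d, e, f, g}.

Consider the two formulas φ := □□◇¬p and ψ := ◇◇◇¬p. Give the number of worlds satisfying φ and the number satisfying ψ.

2 and 7

For □□◇¬p:
a: successors {e}; □◇¬p there: e:F. ✗
b: successors {b, e, h}; □◇¬p there: b:T, e:F, h:F. ✗
c: successors {a, d}; □◇¬p there: a:T, d:F. ✗
d: successors {a, c}; □◇¬p there: a:T, c:F. ✗
e: successors {c, h}; □◇¬p there: c:F, h:F. ✗
f: no successors, so □□◇¬p holds vacuously. ✓
g: successors {a, b}; □◇¬p there: a:T, b:T. ✓
h: successors {a, b, g}; □◇¬p there: a:T, b:T, g:F. ✗
— 2 worlds.
For ◇◇◇¬p:
a: successors {e}; ◇◇¬p there: e:T. ✓
b: successors {b, e, h}; ◇◇¬p there: b:T, e:T, h:T. ✓
c: successors {a, d}; ◇◇¬p there: a:T, d:F. ✓
d: successors {a, c}; ◇◇¬p there: a:T, c:F. ✓
e: successors {c, h}; ◇◇¬p there: c:F, h:T. ✓
f: no successors, so ◇◇◇¬p fails. ✗
g: successors {a, b}; ◇◇¬p there: a:T, b:T. ✓
h: successors {a, b, g}; ◇◇¬p there: a:T, b:T, g:T. ✓
— 7 worlds.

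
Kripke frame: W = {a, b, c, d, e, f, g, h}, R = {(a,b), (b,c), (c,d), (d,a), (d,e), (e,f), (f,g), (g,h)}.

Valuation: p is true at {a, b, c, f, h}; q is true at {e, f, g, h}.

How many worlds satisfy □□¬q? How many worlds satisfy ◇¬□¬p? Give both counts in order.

For □□¬q:
a: successors {b}; □¬q there: b:T. ✓
b: successors {c}; □¬q there: c:T. ✓
c: successors {d}; □¬q there: d:F. ✗
d: successors {a, e}; □¬q there: a:T, e:F. ✗
e: successors {f}; □¬q there: f:F. ✗
f: successors {g}; □¬q there: g:F. ✗
g: successors {h}; □¬q there: h:T. ✓
h: no successors, so □□¬q holds vacuously. ✓
— 4 worlds.
For ◇¬□¬p:
a: successors {b}; ¬□¬p there: b:T. ✓
b: successors {c}; ¬□¬p there: c:F. ✗
c: successors {d}; ¬□¬p there: d:T. ✓
d: successors {a, e}; ¬□¬p there: a:T, e:T. ✓
e: successors {f}; ¬□¬p there: f:F. ✗
f: successors {g}; ¬□¬p there: g:T. ✓
g: successors {h}; ¬□¬p there: h:F. ✗
h: no successors, so ◇¬□¬p fails. ✗
— 4 worlds.

4 and 4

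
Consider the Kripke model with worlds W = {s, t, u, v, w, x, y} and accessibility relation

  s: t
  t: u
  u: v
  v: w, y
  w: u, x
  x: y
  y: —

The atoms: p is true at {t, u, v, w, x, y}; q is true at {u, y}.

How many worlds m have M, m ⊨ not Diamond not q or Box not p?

s: not Diamond not q is F, Box not p is F. ✗
t: not Diamond not q is T, Box not p is F. ✓
u: not Diamond not q is F, Box not p is F. ✗
v: not Diamond not q is F, Box not p is F. ✗
w: not Diamond not q is F, Box not p is F. ✗
x: not Diamond not q is T, Box not p is F. ✓
y: not Diamond not q is T, Box not p is T. ✓
Satisfying worlds: {t, x, y}.

3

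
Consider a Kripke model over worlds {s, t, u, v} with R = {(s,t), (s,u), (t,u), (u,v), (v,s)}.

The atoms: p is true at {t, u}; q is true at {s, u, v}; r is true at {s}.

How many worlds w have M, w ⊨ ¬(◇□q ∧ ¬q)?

3

s: ◇□q ∧ ¬q is F. ✓
t: ◇□q ∧ ¬q is T. ✗
u: ◇□q ∧ ¬q is F. ✓
v: ◇□q ∧ ¬q is F. ✓
Satisfying worlds: {s, u, v}.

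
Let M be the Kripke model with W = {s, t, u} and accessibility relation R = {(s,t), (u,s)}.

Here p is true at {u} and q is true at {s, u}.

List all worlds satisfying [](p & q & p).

{t}

s: successors {t}; p & q & p there: t:F. ✗
t: no successors, so [](p & q & p) holds vacuously. ✓
u: successors {s}; p & q & p there: s:F. ✗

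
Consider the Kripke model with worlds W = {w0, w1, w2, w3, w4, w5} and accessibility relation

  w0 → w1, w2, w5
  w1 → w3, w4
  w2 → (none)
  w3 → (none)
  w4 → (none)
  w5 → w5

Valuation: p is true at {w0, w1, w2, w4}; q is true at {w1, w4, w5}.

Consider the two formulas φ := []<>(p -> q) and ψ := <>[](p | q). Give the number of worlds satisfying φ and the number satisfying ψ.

For []<>(p -> q):
w0: successors {w1, w2, w5}; <>(p -> q) there: w1:T, w2:F, w5:T. ✗
w1: successors {w3, w4}; <>(p -> q) there: w3:F, w4:F. ✗
w2: no successors, so []<>(p -> q) holds vacuously. ✓
w3: no successors, so []<>(p -> q) holds vacuously. ✓
w4: no successors, so []<>(p -> q) holds vacuously. ✓
w5: successors {w5}; <>(p -> q) there: w5:T. ✓
— 4 worlds.
For <>[](p | q):
w0: successors {w1, w2, w5}; [](p | q) there: w1:F, w2:T, w5:T. ✓
w1: successors {w3, w4}; [](p | q) there: w3:T, w4:T. ✓
w2: no successors, so <>[](p | q) fails. ✗
w3: no successors, so <>[](p | q) fails. ✗
w4: no successors, so <>[](p | q) fails. ✗
w5: successors {w5}; [](p | q) there: w5:T. ✓
— 3 worlds.

4 and 3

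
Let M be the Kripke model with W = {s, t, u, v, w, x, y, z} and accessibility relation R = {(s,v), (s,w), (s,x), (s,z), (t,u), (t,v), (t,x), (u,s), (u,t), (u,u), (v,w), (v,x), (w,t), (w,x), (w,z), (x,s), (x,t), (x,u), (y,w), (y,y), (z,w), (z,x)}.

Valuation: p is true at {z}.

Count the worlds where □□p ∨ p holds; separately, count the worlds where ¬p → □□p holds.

For □□p ∨ p:
s: □□p is F, p is F. ✗
t: □□p is F, p is F. ✗
u: □□p is F, p is F. ✗
v: □□p is F, p is F. ✗
w: □□p is F, p is F. ✗
x: □□p is F, p is F. ✗
y: □□p is F, p is F. ✗
z: □□p is F, p is T. ✓
— 1 world.
For ¬p → □□p:
s: ¬p is T, □□p is F. ✗
t: ¬p is T, □□p is F. ✗
u: ¬p is T, □□p is F. ✗
v: ¬p is T, □□p is F. ✗
w: ¬p is T, □□p is F. ✗
x: ¬p is T, □□p is F. ✗
y: ¬p is T, □□p is F. ✗
z: ¬p is F, □□p is F. ✓
— 1 world.

1 and 1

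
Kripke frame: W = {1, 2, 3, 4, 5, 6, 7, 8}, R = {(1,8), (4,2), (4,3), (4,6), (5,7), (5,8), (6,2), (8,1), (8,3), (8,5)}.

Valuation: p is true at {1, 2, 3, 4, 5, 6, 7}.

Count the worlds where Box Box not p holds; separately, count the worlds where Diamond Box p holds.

4 and 5

For Box Box not p:
1: successors {8}; Box not p there: 8:F. ✗
2: no successors, so Box Box not p holds vacuously. ✓
3: no successors, so Box Box not p holds vacuously. ✓
4: successors {2, 3, 6}; Box not p there: 2:T, 3:T, 6:F. ✗
5: successors {7, 8}; Box not p there: 7:T, 8:F. ✗
6: successors {2}; Box not p there: 2:T. ✓
7: no successors, so Box Box not p holds vacuously. ✓
8: successors {1, 3, 5}; Box not p there: 1:T, 3:T, 5:F. ✗
— 4 worlds.
For Diamond Box p:
1: successors {8}; Box p there: 8:T. ✓
2: no successors, so Diamond Box p fails. ✗
3: no successors, so Diamond Box p fails. ✗
4: successors {2, 3, 6}; Box p there: 2:T, 3:T, 6:T. ✓
5: successors {7, 8}; Box p there: 7:T, 8:T. ✓
6: successors {2}; Box p there: 2:T. ✓
7: no successors, so Diamond Box p fails. ✗
8: successors {1, 3, 5}; Box p there: 1:F, 3:T, 5:F. ✓
— 5 worlds.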